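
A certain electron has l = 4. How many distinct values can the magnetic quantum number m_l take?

The number of m_l values is 2l + 1 = 2·4 + 1 = 9.

9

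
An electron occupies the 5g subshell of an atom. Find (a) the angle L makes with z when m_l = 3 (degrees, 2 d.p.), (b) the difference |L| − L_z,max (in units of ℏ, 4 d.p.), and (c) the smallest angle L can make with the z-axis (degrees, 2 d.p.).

θ(m_l=3) ≈ 47.87°; |L|−L_z,max ≈ 0.4721ℏ; θ_min ≈ 26.57°

The 5g subshell has l = 4.
For m_l = 3: cos θ = 3/√20, θ ≈ 47.87°.
|L| − L_z,max = (2√5 − 4)ℏ ≈ 0.4721ℏ.
cos θ_min = 4/√20, so θ_min ≈ 26.57°.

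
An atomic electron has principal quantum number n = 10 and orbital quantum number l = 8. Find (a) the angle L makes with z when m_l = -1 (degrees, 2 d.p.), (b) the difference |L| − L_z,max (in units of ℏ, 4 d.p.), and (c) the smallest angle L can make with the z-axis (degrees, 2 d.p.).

θ(m_l=-1) ≈ 96.77°; |L|−L_z,max ≈ 0.4853ℏ; θ_min ≈ 19.47°

For m_l = -1: cos θ = -1/√72, θ ≈ 96.77°.
|L| − L_z,max = (6√2 − 8)ℏ ≈ 0.4853ℏ.
cos θ_min = 8/√72, so θ_min ≈ 19.47°.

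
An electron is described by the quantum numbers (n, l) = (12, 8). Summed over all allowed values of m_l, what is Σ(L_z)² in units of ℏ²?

Σ(L_z)² = 408 ℏ²

m_l runs from −8 to 8, i.e. {-8, -7, -6, -5, -4, -3, -2, -1, 0, 1, 2, 3, 4, 5, 6, 7, 8}.
Summing m² from −8 to 8: Σ m_l² = 408.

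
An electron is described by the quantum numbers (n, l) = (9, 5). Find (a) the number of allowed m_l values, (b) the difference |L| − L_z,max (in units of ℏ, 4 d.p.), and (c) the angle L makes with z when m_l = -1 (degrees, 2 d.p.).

11 values; |L|−L_z,max ≈ 0.4772ℏ; θ(m_l=-1) ≈ 100.52°

There are 2l+1 = 11 values of m_l.
|L| − L_z,max = (√30 − 5)ℏ ≈ 0.4772ℏ.
For m_l = -1: cos θ = -1/√30, θ ≈ 100.52°.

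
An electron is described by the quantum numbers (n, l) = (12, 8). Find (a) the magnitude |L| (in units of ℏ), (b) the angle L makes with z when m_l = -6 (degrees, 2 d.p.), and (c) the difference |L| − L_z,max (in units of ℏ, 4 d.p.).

|L| = ℏ√(8·9) = 6√2 ℏ ≈ 8.485ℏ.
For m_l = -6: cos θ = -6/√72, θ ≈ 135.00°.
|L| − L_z,max = (6√2 − 8)ℏ ≈ 0.4853ℏ.

|L| = 6√2 ℏ ≈ 8.485ℏ; θ(m_l=-6) ≈ 135.00°; |L|−L_z,max ≈ 0.4853ℏ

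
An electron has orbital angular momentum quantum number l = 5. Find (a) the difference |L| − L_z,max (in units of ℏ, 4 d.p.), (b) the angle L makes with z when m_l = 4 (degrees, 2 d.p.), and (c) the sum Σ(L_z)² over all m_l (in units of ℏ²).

|L|−L_z,max ≈ 0.4772ℏ; θ(m_l=4) ≈ 43.09°; Σ(L_z)² = 110 ℏ²

|L| − L_z,max = (√30 − 5)ℏ ≈ 0.4772ℏ.
For m_l = 4: cos θ = 4/√30, θ ≈ 43.09°.
Σ m_l² = 110, so Σ(L_z)² = 110 ℏ².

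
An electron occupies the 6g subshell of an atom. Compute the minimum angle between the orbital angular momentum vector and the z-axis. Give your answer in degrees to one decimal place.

6g means n = 6, l = 4.
|L| = √(l(l+1)) ℏ = 2√5 ℏ.
The smallest angle corresponds to the largest L_z, i.e. m_l = l = 4, giving L_z = 4ℏ.
cos θ_min = 4/√20, so θ_min ≈ 26.6°.

θ_min ≈ 26.6°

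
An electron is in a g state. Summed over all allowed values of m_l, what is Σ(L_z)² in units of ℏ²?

The letter g corresponds to l = 4.
m_l ∈ {-4, -3, -2, -1, 0, 1, 2, 3, 4}.
Summing m² from −4 to 4: Σ m_l² = 60.

Σ(L_z)² = 60 ℏ²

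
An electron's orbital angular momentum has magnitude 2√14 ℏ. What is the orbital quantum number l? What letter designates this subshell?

|L| = ℏ√(l(l+1)), so l(l+1) = 56.
The positive root is l = 7.

l = 7 (k orbital)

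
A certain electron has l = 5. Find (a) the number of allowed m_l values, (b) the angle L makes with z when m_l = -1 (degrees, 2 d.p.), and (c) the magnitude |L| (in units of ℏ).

There are 2l+1 = 11 values of m_l.
For m_l = -1: cos θ = -1/√30, θ ≈ 100.52°.
|L| = ℏ√(5·6) = √30 ℏ ≈ 5.477ℏ.

11 values; θ(m_l=-1) ≈ 100.52°; |L| = √30 ℏ ≈ 5.477ℏ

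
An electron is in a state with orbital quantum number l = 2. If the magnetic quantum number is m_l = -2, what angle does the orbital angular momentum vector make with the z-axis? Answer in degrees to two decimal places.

|L| = ℏ√(l(l+1)) = √6 ℏ.
L_z = m_l ℏ = −2ℏ.
cos θ = L_z/|L| = -2/√6, so θ ≈ 144.74°.

θ ≈ 144.74°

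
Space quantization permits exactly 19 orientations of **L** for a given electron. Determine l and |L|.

l = 9, |L| = 3√10 ℏ ≈ 9.487ℏ

2l + 1 = 19 ⇒ l = 9.
Then |L| = √(l(l+1)) ℏ = 3√10 ℏ.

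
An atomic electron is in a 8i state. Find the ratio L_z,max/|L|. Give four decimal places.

8i means n = 8, l = 6.
|L| = √42 ℏ ≈ 6.4807ℏ, while L_z,max = lℏ = 6ℏ.
L_z,max/|L| = 6/√42 = 0.9258.

L_z,max/|L| = 0.9258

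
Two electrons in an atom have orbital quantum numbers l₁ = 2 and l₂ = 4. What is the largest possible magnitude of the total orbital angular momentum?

Angular momentum addition gives L = |l₁ − l₂|, …, l₁ + l₂.
So L can be 2, 3, 4, 5, 6.
The largest magnitude corresponds to L = 6: |L_tot| = ℏ√(6·7) = √42 ℏ.

|L_tot|_max = √42 ℏ ≈ 6.481ℏ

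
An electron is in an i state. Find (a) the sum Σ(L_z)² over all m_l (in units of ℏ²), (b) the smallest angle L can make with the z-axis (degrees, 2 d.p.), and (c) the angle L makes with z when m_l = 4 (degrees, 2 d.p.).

Σ(L_z)² = 182 ℏ²; θ_min ≈ 22.21°; θ(m_l=4) ≈ 51.89°

An i state has l = 6.
Σ m_l² = 182, so Σ(L_z)² = 182 ℏ².
cos θ_min = 6/√42, so θ_min ≈ 22.21°.
For m_l = 4: cos θ = 4/√42, θ ≈ 51.89°.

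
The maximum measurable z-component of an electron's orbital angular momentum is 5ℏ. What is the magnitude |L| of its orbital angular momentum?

Since max m_l = l, l = 5.
|L| = ℏ√(l(l+1)) = √30 ℏ.

|L| = √30 ℏ ≈ 5.477ℏ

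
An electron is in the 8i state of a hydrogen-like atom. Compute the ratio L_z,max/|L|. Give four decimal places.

8i means n = 8, l = 6.
|L| = √42 ℏ ≈ 6.4807ℏ, while L_z,max = lℏ = 6ℏ.
L_z,max/|L| = 6/√42 = 0.9258.

L_z,max/|L| = 0.9258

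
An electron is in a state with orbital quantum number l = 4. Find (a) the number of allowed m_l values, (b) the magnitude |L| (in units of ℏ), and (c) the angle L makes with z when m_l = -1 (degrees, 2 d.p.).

9 values; |L| = 2√5 ℏ ≈ 4.472ℏ; θ(m_l=-1) ≈ 102.92°

There are 2l+1 = 9 values of m_l.
|L| = ℏ√(4·5) = 2√5 ℏ ≈ 4.472ℏ.
For m_l = -1: cos θ = -1/√20, θ ≈ 102.92°.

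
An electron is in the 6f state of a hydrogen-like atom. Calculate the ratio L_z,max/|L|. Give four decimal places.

L_z,max/|L| = 0.8660

The 6f subshell has l = 3.
|L| = 2√3 ℏ ≈ 3.4641ℏ, while L_z,max = lℏ = 3ℏ.
L_z,max/|L| = 3/√12 = 0.8660.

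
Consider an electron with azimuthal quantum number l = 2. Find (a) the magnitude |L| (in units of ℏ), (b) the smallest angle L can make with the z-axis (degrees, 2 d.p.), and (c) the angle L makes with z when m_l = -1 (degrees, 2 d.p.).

|L| = ℏ√(2·3) = √6 ℏ ≈ 2.449ℏ.
cos θ_min = 2/√6, so θ_min ≈ 35.26°.
For m_l = -1: cos θ = -1/√6, θ ≈ 114.09°.

|L| = √6 ℏ ≈ 2.449ℏ; θ_min ≈ 35.26°; θ(m_l=-1) ≈ 114.09°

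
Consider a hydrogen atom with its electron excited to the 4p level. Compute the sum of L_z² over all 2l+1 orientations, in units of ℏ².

The 4p level has l = 1.
The allowed m_l values are -1, 0, 1.
Σ m_l² = l(l+1)(2l+1)/3 = 1·2·3/3 = 2.

Σ(L_z)² = 2 ℏ²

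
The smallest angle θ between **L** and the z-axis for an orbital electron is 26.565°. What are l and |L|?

l = 4, |L| = 2√5 ℏ ≈ 4.472ℏ

cos²θ_min = l/(l+1) = 0.8000.
Solving: l = 4.
Then |L| = ℏ√(4·5) = 2√5 ℏ.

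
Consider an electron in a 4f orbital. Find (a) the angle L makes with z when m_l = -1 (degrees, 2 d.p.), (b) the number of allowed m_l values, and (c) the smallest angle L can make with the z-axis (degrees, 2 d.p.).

θ(m_l=-1) ≈ 106.78°; 7 values; θ_min ≈ 30.00°

For 4f, l = 3.
For m_l = -1: cos θ = -1/√12, θ ≈ 106.78°.
There are 2l+1 = 7 values of m_l.
cos θ_min = 3/√12, so θ_min ≈ 30.00°.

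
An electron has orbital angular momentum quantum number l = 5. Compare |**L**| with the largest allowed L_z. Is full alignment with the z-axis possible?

|L| = √30 ℏ ≈ 5.4772ℏ, while L_z,max = lℏ = 5ℏ.
Since |L| > L_z,max, the vector can never point exactly along z; the closest it comes is θ_min = arccos(5/√30) ≈ 24.1°.

No: L_z,max = 5ℏ < |L| = √30 ℏ ≈ 5.477ℏ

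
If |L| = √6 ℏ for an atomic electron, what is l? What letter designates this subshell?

l = 2 (d orbital)

Since |L|² = l(l+1)ℏ², l(l+1) = 6.
Solving: l = 2.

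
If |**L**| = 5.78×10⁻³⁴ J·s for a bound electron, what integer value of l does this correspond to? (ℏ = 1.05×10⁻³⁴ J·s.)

|L|/ℏ = (5.78×10⁻³⁴)/(1.05×10⁻³⁴) ≈ 5.505.
(|L|/ℏ)² = l(l+1) ≈ 30.30 ⇒ l = 5.

l = 5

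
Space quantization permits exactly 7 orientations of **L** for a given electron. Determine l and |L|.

2l + 1 = 7 ⇒ l = 3.
|L| = ℏ√(l(l+1)) = ℏ√(3·4) = 2√3 ℏ.

l = 3, |L| = 2√3 ℏ ≈ 3.464ℏ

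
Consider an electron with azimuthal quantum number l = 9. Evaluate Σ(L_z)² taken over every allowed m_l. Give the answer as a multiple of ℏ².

Σ(L_z)² = 570 ℏ²

m_l runs from −9 to 9, i.e. {-9, -8, -7, -6, -5, -4, -3, -2, -1, 0, 1, 2, 3, 4, 5, 6, 7, 8, 9}.
Σ m_l² = 2·(1 + 4 + 9 + 16 + 25 + 36 + 49 + 64 + 81) = 570.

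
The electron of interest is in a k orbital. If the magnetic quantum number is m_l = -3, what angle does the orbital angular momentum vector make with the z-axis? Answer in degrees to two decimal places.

θ ≈ 113.63°

K corresponds to l = 7.
|L| = ℏ√(l(l+1)) = 2√14 ℏ.
L_z = m_l ℏ = −3ℏ.
cos θ = L_z/|L| = -3/√56, so θ ≈ 113.63°.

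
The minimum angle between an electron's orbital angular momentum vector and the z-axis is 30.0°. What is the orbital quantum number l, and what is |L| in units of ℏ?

At minimum angle, m_l = l, so cos θ = l/√(l(l+1)); cos²θ = l/(l+1) = 0.7500.
Thus l = 0.7500/(1 − 0.7500) ≈ 3.
Then |L| = ℏ√(3·4) = 2√3 ℏ.

l = 3, |L| = 2√3 ℏ ≈ 3.464ℏ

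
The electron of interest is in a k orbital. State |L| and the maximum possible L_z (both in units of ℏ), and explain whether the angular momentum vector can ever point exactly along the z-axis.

No: L_z,max = 7ℏ < |L| = 2√14 ℏ ≈ 7.483ℏ

The letter k corresponds to l = 7.
|L| = 2√14 ℏ ≈ 7.4833ℏ, while L_z,max = lℏ = 7ℏ.
Since |L| > L_z,max, the vector can never point exactly along z; the closest it comes is θ_min = arccos(7/√56) ≈ 20.7°.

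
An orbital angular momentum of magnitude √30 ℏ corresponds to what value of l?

(|L|/ℏ)² = l(l+1) = 30.
l² + l − 30 = 0 ⇒ l = 5.

l = 5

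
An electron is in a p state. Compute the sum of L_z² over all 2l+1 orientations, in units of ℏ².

Σ(L_z)² = 2 ℏ²

P corresponds to l = 1.
The allowed m_l values are -1, 0, 1.
Σ m_l² = 2·(1) = 2.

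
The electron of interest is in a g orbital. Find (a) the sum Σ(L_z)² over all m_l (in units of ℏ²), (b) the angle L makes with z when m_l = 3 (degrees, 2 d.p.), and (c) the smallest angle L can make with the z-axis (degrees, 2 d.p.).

The letter g corresponds to l = 4.
Σ m_l² = 60, so Σ(L_z)² = 60 ℏ².
For m_l = 3: cos θ = 3/√20, θ ≈ 47.87°.
cos θ_min = 4/√20, so θ_min ≈ 26.57°.

Σ(L_z)² = 60 ℏ²; θ(m_l=3) ≈ 47.87°; θ_min ≈ 26.57°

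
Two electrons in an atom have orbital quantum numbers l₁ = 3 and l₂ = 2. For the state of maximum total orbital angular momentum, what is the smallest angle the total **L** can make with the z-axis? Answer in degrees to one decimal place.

By the triangle rule, |l₁ − l₂| ≤ L ≤ l₁ + l₂.
Allowed values: L = 1, 2, 3, 4, 5.
The maximum is L = 5, with |L_tot| = ℏ√(5·6) = √30 ℏ.
The minimum angle with z is arccos(5/√30) ≈ 24.1°.

θ_min ≈ 24.1°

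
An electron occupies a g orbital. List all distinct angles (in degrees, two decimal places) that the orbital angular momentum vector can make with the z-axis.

A g state has l = 4.
|L| = √(l(l+1)) ℏ = 2√5 ℏ.
cos θ = m_l/√20 for each m_l ∈ {-4, -3, -2, -1, 0, 1, 2, 3, 4}.

θ ∈ {26.57°, 47.87°, 63.43°, 77.08°, 90.00°, 102.92°, 116.57°, 132.13°, 153.43°}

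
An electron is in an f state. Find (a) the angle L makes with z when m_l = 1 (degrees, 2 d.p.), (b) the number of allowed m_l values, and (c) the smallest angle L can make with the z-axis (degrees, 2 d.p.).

F corresponds to l = 3.
For m_l = 1: cos θ = 1/√12, θ ≈ 73.22°.
There are 2l+1 = 7 values of m_l.
cos θ_min = 3/√12, so θ_min ≈ 30.00°.

θ(m_l=1) ≈ 73.22°; 7 values; θ_min ≈ 30.00°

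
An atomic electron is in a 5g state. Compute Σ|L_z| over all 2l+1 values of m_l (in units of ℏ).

For 5g, l = 4.
m_l runs from −4 to 4, i.e. {-4, -3, -2, -1, 0, 1, 2, 3, 4}.
Σ|m_l| = 2·4(4+1)/2 = 20.

Σ|L_z| = 20 ℏ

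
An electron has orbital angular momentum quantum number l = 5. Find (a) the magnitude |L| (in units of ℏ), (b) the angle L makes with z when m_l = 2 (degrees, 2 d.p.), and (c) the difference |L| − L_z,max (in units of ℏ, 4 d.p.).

|L| = ℏ√(5·6) = √30 ℏ ≈ 5.477ℏ.
For m_l = 2: cos θ = 2/√30, θ ≈ 68.58°.
|L| − L_z,max = (√30 − 5)ℏ ≈ 0.4772ℏ.

|L| = √30 ℏ ≈ 5.477ℏ; θ(m_l=2) ≈ 68.58°; |L|−L_z,max ≈ 0.4772ℏ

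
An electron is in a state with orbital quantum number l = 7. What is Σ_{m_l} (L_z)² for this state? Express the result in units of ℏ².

m_l ∈ {-7, -6, -5, -4, -3, -2, -1, 0, 1, 2, 3, 4, 5, 6, 7}.
Summing m² from −7 to 7: Σ m_l² = 280.

Σ(L_z)² = 280 ℏ²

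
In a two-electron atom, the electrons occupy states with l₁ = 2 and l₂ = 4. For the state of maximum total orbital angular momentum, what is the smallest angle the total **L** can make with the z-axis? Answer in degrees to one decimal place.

By the triangle rule, |l₁ − l₂| ≤ L ≤ l₁ + l₂.
So L can be 2, 3, 4, 5, 6.
The maximum is L = 6, with |L_tot| = ℏ√(6·7) = √42 ℏ.
The minimum angle with z is arccos(6/√42) ≈ 22.2°.

θ_min ≈ 22.2°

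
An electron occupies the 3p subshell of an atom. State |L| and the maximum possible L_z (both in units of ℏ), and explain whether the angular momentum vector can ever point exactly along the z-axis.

3p means n = 3, l = 1.
|L| = √2 ℏ ≈ 1.4142ℏ, while L_z,max = lℏ = 1ℏ.
Since |L| > L_z,max, the vector can never point exactly along z; the closest it comes is θ_min = arccos(1/√2) ≈ 45.0°.

No: L_z,max = 1ℏ < |L| = √2 ℏ ≈ 1.414ℏ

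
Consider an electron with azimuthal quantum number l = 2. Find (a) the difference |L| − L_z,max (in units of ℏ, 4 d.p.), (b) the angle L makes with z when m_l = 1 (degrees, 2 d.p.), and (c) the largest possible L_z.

|L| − L_z,max = (√6 − 2)ℏ ≈ 0.4495ℏ.
For m_l = 1: cos θ = 1/√6, θ ≈ 65.91°.
L_z,max = lℏ = 2ℏ.

|L|−L_z,max ≈ 0.4495ℏ; θ(m_l=1) ≈ 65.91°; L_z,max = 2ℏ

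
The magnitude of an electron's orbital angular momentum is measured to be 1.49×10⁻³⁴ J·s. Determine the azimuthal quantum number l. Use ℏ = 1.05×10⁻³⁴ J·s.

|L|/ℏ = (1.49×10⁻³⁴)/(1.05×10⁻³⁴) ≈ 1.419.
Set l(l+1) = 2.01; the integer solution is l = 1.

l = 1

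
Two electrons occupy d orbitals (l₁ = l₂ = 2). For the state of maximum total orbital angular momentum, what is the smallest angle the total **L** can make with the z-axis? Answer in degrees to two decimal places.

The total orbital quantum number L ranges from |l₁ − l₂| to l₁ + l₂ in integer steps.
Allowed values: L = 0, 1, 2, 3, 4.
The maximum is L = 4, with |L_tot| = ℏ√(4·5) = 2√5 ℏ.
The minimum angle with z is arccos(4/√20) ≈ 26.57°.

θ_min ≈ 26.57°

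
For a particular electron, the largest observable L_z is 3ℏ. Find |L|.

|L| = 2√3 ℏ ≈ 3.464ℏ

The maximum L_z equals lℏ, giving l = 3.
Then |L| = ℏ√(3·4) = 2√3 ℏ.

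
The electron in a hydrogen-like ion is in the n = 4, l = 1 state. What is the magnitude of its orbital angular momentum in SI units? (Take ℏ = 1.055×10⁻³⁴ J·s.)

|L| = ℏ√(l(l+1)) = ℏ√(1·2) = √2 ℏ
Numerically, |L| = 1.414 × (1.055×10⁻³⁴ J·s) = 1.492×10⁻³⁴ J·s.

|L| = 1.492×10⁻³⁴ J·s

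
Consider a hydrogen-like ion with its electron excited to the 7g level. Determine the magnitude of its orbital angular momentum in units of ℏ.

The 7g level has l = 4.
|L| = ℏ√(l(l+1)) = ℏ√(4·5) = 2√5 ℏ

|L| = 2√5 ℏ ≈ 4.472ℏ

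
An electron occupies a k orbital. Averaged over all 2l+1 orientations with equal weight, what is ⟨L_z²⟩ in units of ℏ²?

⟨L_z²⟩ = 18.67 ℏ²

For a k orbital, l = 7.
The allowed m_l values are -7, -6, -5, -4, -3, -2, -1, 0, 1, 2, 3, 4, 5, 6, 7.
⟨L_z²⟩ = ℏ²·l(l+1)/3 = 18.67ℏ².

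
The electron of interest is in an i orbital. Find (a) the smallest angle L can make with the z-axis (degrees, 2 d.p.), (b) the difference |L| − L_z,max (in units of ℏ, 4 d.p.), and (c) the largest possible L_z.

θ_min ≈ 22.21°; |L|−L_z,max ≈ 0.4807ℏ; L_z,max = 6ℏ

For an i orbital, l = 6.
cos θ_min = 6/√42, so θ_min ≈ 22.21°.
|L| − L_z,max = (√42 − 6)ℏ ≈ 0.4807ℏ.
L_z,max = lℏ = 6ℏ.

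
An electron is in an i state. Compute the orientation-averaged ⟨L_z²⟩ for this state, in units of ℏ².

For an i orbital, l = 6.
The allowed m_l values are -6, -5, -4, -3, -2, -1, 0, 1, 2, 3, 4, 5, 6.
⟨L_z²⟩ = ℏ²·(Σ m_l²)/(2l+1) = ℏ²·182/13 = 14ℏ².

⟨L_z²⟩ = 14 ℏ²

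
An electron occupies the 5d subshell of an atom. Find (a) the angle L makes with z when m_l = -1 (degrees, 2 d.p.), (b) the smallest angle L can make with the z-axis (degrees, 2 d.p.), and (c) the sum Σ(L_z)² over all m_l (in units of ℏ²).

The 5d subshell has l = 2.
For m_l = -1: cos θ = -1/√6, θ ≈ 114.09°.
cos θ_min = 2/√6, so θ_min ≈ 35.26°.
Σ m_l² = 10, so Σ(L_z)² = 10 ℏ².

θ(m_l=-1) ≈ 114.09°; θ_min ≈ 35.26°; Σ(L_z)² = 10 ℏ²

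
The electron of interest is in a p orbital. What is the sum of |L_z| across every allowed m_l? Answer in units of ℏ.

For a p orbital, l = 1.
m_l ∈ {-1, 0, 1}.
Σ|m_l| = l(l+1) = 2.

Σ|L_z| = 2 ℏ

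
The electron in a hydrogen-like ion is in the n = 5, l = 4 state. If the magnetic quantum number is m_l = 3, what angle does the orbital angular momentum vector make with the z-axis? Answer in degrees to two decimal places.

|L|² = l(l+1)ℏ² = 20ℏ², so |L| = 2√5 ℏ.
L_z = m_l ℏ = 3ℏ.
cos θ = L_z/|L| = 3/√20, so θ ≈ 47.87°.

θ ≈ 47.87°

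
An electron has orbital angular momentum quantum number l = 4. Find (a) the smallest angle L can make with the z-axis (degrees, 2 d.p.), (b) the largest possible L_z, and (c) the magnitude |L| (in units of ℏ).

cos θ_min = 4/√20, so θ_min ≈ 26.57°.
L_z,max = lℏ = 4ℏ.
|L| = ℏ√(4·5) = 2√5 ℏ ≈ 4.472ℏ.

θ_min ≈ 26.57°; L_z,max = 4ℏ; |L| = 2√5 ℏ ≈ 4.472ℏ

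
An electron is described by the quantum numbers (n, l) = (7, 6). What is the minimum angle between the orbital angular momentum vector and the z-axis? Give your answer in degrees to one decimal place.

θ_min ≈ 22.2°

|L| = √(l(l+1)) ℏ = √42 ℏ.
The smallest angle corresponds to the largest L_z, i.e. m_l = l = 6, giving L_z = 6ℏ.
cos θ_min = 6/√42, so θ_min ≈ 22.2°.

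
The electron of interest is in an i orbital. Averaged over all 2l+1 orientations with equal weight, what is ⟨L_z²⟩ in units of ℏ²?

For an i orbital, l = 6.
m_l runs from −6 to 6, i.e. {-6, -5, -4, -3, -2, -1, 0, 1, 2, 3, 4, 5, 6}.
⟨L_z²⟩ = ℏ²·(Σ m_l²)/(2l+1) = ℏ²·182/13 = 14ℏ².

⟨L_z²⟩ = 14 ℏ²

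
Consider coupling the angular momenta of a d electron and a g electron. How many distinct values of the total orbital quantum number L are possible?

5

L runs from |2 − 4| = 2 to 2 + 4 = 6.
Allowed values: L = 2, 3, 4, 5, 6.
That is 5 values.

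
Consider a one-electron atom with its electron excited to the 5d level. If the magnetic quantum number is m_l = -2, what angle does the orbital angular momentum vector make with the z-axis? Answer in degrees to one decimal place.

The 5d level has l = 2.
|L| = ℏ√(l(l+1)) = √6 ℏ.
L_z = m_l ℏ = −2ℏ.
cos θ = L_z/|L| = -2/√6, so θ ≈ 144.7°.

θ ≈ 144.7°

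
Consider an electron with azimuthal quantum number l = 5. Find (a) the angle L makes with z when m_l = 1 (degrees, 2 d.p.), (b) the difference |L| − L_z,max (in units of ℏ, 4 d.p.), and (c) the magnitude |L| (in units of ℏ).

θ(m_l=1) ≈ 79.48°; |L|−L_z,max ≈ 0.4772ℏ; |L| = √30 ℏ ≈ 5.477ℏ

For m_l = 1: cos θ = 1/√30, θ ≈ 79.48°.
|L| − L_z,max = (√30 − 5)ℏ ≈ 0.4772ℏ.
|L| = ℏ√(5·6) = √30 ℏ ≈ 5.477ℏ.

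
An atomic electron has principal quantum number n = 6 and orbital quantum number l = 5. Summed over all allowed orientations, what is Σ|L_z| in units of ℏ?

m_l runs from −5 to 5, i.e. {-5, -4, -3, -2, -1, 0, 1, 2, 3, 4, 5}.
Σ|m_l| = 2·5(5+1)/2 = 30.

Σ|L_z| = 30 ℏ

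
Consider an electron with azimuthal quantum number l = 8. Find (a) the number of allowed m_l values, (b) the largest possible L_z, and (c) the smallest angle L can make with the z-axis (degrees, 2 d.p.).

There are 2l+1 = 17 values of m_l.
L_z,max = lℏ = 8ℏ.
cos θ_min = 8/√72, so θ_min ≈ 19.47°.

17 values; L_z,max = 8ℏ; θ_min ≈ 19.47°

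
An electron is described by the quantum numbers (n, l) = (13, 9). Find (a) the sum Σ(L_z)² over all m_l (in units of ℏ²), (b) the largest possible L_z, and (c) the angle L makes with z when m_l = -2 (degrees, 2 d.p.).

Σ m_l² = 570, so Σ(L_z)² = 570 ℏ².
L_z,max = lℏ = 9ℏ.
For m_l = -2: cos θ = -2/√90, θ ≈ 102.17°.

Σ(L_z)² = 570 ℏ²; L_z,max = 9ℏ; θ(m_l=-2) ≈ 102.17°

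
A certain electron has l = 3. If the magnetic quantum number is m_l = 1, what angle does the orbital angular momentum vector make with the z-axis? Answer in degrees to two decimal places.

θ ≈ 73.22°

|L| = √(l(l+1)) ℏ = 2√3 ℏ.
L_z = m_l ℏ = 1ℏ.
cos θ = L_z/|L| = 1/√12, so θ ≈ 73.22°.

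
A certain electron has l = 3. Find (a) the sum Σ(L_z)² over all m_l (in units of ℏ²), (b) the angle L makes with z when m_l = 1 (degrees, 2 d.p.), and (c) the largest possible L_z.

Σ(L_z)² = 28 ℏ²; θ(m_l=1) ≈ 73.22°; L_z,max = 3ℏ

Σ m_l² = 28, so Σ(L_z)² = 28 ℏ².
For m_l = 1: cos θ = 1/√12, θ ≈ 73.22°.
L_z,max = lℏ = 3ℏ.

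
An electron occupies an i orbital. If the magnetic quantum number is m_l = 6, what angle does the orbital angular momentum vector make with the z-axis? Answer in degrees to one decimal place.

θ ≈ 22.2°

I corresponds to l = 6.
|L| = ℏ√(l(l+1)) = √42 ℏ.
L_z = m_l ℏ = 6ℏ.
cos θ = L_z/|L| = 6/√42, so θ ≈ 22.2°.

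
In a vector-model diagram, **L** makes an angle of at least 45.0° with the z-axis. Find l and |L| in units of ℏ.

l = 1, |L| = √2 ℏ ≈ 1.414ℏ

At minimum angle, m_l = l, so cos θ = l/√(l(l+1)); cos²θ = l/(l+1) = 0.5000.
Solving: l = 1.
Then |L| = ℏ√(1·2) = √2 ℏ.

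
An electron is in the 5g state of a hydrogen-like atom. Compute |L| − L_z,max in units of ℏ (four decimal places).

|L| − L_z,max ≈ 0.4721ℏ

5g means n = 5, l = 4.
|L| = 2√5 ℏ ≈ 4.4721ℏ, while L_z,max = lℏ = 4ℏ.
The difference is (2√5 − 4)ℏ ≈ 0.4721ℏ.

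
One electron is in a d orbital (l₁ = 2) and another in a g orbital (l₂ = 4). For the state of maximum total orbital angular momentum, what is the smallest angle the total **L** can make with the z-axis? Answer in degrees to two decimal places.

θ_min ≈ 22.21°

L runs from |2 − 4| = 2 to 2 + 4 = 6.
L ∈ {2, 3, 4, 5, 6}.
The maximum is L = 6, with |L_tot| = ℏ√(6·7) = √42 ℏ.
The minimum angle with z is arccos(6/√42) ≈ 22.21°.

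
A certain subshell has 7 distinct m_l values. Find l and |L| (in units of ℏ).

l = 3, |L| = 2√3 ℏ ≈ 3.464ℏ

7 = 2l + 1, so l = (7−1)/2 = 3.
Then |L| = √(l(l+1)) ℏ = 2√3 ℏ.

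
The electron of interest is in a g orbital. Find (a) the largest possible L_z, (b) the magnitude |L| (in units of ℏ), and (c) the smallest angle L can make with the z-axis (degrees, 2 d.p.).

A g state has l = 4.
L_z,max = lℏ = 4ℏ.
|L| = ℏ√(4·5) = 2√5 ℏ ≈ 4.472ℏ.
cos θ_min = 4/√20, so θ_min ≈ 26.57°.

L_z,max = 4ℏ; |L| = 2√5 ℏ ≈ 4.472ℏ; θ_min ≈ 26.57°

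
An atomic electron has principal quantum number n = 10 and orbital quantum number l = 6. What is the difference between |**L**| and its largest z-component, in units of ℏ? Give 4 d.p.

|L| − L_z,max ≈ 0.4807ℏ

|L| = √42 ℏ ≈ 6.4807ℏ, while L_z,max = lℏ = 6ℏ.
The difference is (√42 − 6)ℏ ≈ 0.4807ℏ.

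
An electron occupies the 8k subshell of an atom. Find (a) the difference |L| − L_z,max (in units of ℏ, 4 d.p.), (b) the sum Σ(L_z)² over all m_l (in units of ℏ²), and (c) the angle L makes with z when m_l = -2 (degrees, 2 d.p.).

|L|−L_z,max ≈ 0.4833ℏ; Σ(L_z)² = 280 ℏ²; θ(m_l=-2) ≈ 105.50°

The 8k subshell has l = 7.
|L| − L_z,max = (2√14 − 7)ℏ ≈ 0.4833ℏ.
Σ m_l² = 280, so Σ(L_z)² = 280 ℏ².
For m_l = -2: cos θ = -2/√56, θ ≈ 105.50°.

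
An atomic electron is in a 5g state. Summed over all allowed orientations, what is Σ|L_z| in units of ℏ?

5g means n = 5, l = 4.
m_l runs from −4 to 4, i.e. {-4, -3, -2, -1, 0, 1, 2, 3, 4}.
Σ|m_l| = 2·4(4+1)/2 = 20.

Σ|L_z| = 20 ℏ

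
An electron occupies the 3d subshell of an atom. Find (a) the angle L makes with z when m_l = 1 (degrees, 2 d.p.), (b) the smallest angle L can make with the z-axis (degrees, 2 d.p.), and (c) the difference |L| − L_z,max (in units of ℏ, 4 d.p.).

θ(m_l=1) ≈ 65.91°; θ_min ≈ 35.26°; |L|−L_z,max ≈ 0.4495ℏ

The 3d subshell has l = 2.
For m_l = 1: cos θ = 1/√6, θ ≈ 65.91°.
cos θ_min = 2/√6, so θ_min ≈ 35.26°.
|L| − L_z,max = (√6 − 2)ℏ ≈ 0.4495ℏ.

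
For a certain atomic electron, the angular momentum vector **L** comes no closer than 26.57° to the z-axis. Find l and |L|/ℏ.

l = 4, |L| = 2√5 ℏ ≈ 4.472ℏ

cos θ_min = l/√(l(l+1)) = √(l/(l+1)), so l/(l+1) = cos²(26.57°) = 0.7999.
Solving: l = 4.
Then |L| = ℏ√(4·5) = 2√5 ℏ.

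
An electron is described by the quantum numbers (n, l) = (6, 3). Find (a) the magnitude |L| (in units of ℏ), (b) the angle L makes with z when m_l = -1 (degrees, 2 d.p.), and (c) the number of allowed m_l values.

|L| = ℏ√(3·4) = 2√3 ℏ ≈ 3.464ℏ.
For m_l = -1: cos θ = -1/√12, θ ≈ 106.78°.
There are 2l+1 = 7 values of m_l.

|L| = 2√3 ℏ ≈ 3.464ℏ; θ(m_l=-1) ≈ 106.78°; 7 values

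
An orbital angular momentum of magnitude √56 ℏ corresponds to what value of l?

(|L|/ℏ)² = l(l+1) = 56.
The positive root is l = 7.

l = 7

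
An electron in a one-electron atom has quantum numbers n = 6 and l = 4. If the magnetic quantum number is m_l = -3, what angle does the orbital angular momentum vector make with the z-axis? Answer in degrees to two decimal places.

|L| = √(l(l+1)) ℏ = 2√5 ℏ.
L_z = m_l ℏ = −3ℏ.
cos θ = L_z/|L| = -3/√20, so θ ≈ 132.13°.

θ ≈ 132.13°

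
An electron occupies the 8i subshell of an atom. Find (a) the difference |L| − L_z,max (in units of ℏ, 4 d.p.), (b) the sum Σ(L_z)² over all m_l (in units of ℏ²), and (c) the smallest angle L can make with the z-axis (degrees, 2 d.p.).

|L|−L_z,max ≈ 0.4807ℏ; Σ(L_z)² = 182 ℏ²; θ_min ≈ 22.21°

For 8i, l = 6.
|L| − L_z,max = (√42 − 6)ℏ ≈ 0.4807ℏ.
Σ m_l² = 182, so Σ(L_z)² = 182 ℏ².
cos θ_min = 6/√42, so θ_min ≈ 22.21°.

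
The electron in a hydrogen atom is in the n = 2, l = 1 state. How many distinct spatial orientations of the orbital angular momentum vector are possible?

3

The number of m_l values is 2l + 1 = 2·1 + 1 = 3.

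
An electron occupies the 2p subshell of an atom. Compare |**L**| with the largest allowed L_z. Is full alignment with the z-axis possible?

No: L_z,max = 1ℏ < |L| = √2 ℏ ≈ 1.414ℏ

For 2p, l = 1.
|L| = √2 ℏ ≈ 1.4142ℏ, while L_z,max = lℏ = 1ℏ.
Since |L| > L_z,max, the vector can never point exactly along z; the closest it comes is θ_min = arccos(1/√2) ≈ 45.0°.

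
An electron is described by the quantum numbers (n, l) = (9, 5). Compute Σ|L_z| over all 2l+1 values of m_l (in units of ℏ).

m_l runs from −5 to 5, i.e. {-5, -4, -3, -2, -1, 0, 1, 2, 3, 4, 5}.
Σ|m_l| = 2·5(5+1)/2 = 30.

Σ|L_z| = 30 ℏ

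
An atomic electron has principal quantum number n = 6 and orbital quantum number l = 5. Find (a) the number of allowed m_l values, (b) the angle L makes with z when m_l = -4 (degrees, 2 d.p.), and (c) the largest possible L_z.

11 values; θ(m_l=-4) ≈ 136.91°; L_z,max = 5ℏ

There are 2l+1 = 11 values of m_l.
For m_l = -4: cos θ = -4/√30, θ ≈ 136.91°.
L_z,max = lℏ = 5ℏ.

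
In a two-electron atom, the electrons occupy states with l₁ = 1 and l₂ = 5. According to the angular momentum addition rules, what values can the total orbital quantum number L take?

The total orbital quantum number L ranges from |l₁ − l₂| to l₁ + l₂ in integer steps.
So L can be 4, 5, 6.

L = 4, 5, 6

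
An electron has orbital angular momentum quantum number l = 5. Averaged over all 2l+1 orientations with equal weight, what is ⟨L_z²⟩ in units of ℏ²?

⟨L_z²⟩ = 10 ℏ²

m_l runs from −5 to 5, i.e. {-5, -4, -3, -2, -1, 0, 1, 2, 3, 4, 5}.
⟨L_z²⟩ = ℏ²·(Σ m_l²)/(2l+1) = ℏ²·110/11 = 10ℏ².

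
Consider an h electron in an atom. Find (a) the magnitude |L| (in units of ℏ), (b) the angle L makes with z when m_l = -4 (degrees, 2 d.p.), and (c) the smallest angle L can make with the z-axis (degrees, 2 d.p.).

For an h orbital, l = 5.
|L| = ℏ√(5·6) = √30 ℏ ≈ 5.477ℏ.
For m_l = -4: cos θ = -4/√30, θ ≈ 136.91°.
cos θ_min = 5/√30, so θ_min ≈ 24.09°.

|L| = √30 ℏ ≈ 5.477ℏ; θ(m_l=-4) ≈ 136.91°; θ_min ≈ 24.09°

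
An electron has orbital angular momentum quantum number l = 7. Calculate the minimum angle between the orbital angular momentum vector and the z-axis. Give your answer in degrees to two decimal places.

θ_min ≈ 20.70°

|L|² = l(l+1)ℏ² = 56ℏ², so |L| = 2√14 ℏ.
The smallest angle corresponds to the largest L_z, i.e. m_l = l = 7, giving L_z = 7ℏ.
cos θ_min = 7/√56, so θ_min ≈ 20.70°.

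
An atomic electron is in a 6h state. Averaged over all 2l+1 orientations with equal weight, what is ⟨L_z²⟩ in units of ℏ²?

6h means n = 6, l = 5.
The allowed m_l values are -5, -4, -3, -2, -1, 0, 1, 2, 3, 4, 5.
⟨L_z²⟩ = ℏ²·l(l+1)/3 = 10ℏ².

⟨L_z²⟩ = 10 ℏ²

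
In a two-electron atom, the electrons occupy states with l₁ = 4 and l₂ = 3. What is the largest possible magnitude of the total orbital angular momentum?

|L_tot|_max = 2√14 ℏ ≈ 7.483ℏ

The total orbital quantum number L ranges from |l₁ − l₂| to l₁ + l₂ in integer steps.
So L can be 1, 2, 3, 4, 5, 6, 7.
The largest magnitude corresponds to L = 7: |L_tot| = ℏ√(7·8) = 2√14 ℏ.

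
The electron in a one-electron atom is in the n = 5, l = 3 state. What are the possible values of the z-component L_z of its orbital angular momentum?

L_z ∈ {−3ℏ, −2ℏ, −ℏ, 0, ℏ, 2ℏ, 3ℏ}

L_z = m_l ℏ with m_l ranging from −l to +l in integer steps.
For l = 3: m_l ∈ {-3, -2, -1, 0, 1, 2, 3}.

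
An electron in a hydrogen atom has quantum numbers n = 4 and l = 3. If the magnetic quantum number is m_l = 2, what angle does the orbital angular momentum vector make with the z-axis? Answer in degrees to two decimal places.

θ ≈ 54.74°

|L| = ℏ√(l(l+1)) = 2√3 ℏ.
L_z = m_l ℏ = 2ℏ.
cos θ = L_z/|L| = 2/√12, so θ ≈ 54.74°.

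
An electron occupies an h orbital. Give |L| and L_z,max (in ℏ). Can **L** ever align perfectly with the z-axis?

No: L_z,max = 5ℏ < |L| = √30 ℏ ≈ 5.477ℏ

The letter h corresponds to l = 5.
|L| = √30 ℏ ≈ 5.4772ℏ, while L_z,max = lℏ = 5ℏ.
Since |L| > L_z,max, the vector can never point exactly along z; the closest it comes is θ_min = arccos(5/√30) ≈ 24.1°.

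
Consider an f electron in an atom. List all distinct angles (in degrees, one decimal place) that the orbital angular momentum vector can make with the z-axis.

θ ∈ {30.0°, 54.7°, 73.2°, 90.0°, 106.8°, 125.3°, 150.0°}

An f state has l = 3.
|L| = √(l(l+1)) ℏ = 2√3 ℏ.
cos θ = m_l/√12 for each m_l ∈ {-3, -2, -1, 0, 1, 2, 3}.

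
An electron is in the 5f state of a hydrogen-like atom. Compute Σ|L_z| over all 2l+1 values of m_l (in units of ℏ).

Σ|L_z| = 12 ℏ

The 5f subshell has l = 3.
m_l runs from −3 to 3, i.e. {-3, -2, -1, 0, 1, 2, 3}.
Σ|m_l| = 2·3(3+1)/2 = 12.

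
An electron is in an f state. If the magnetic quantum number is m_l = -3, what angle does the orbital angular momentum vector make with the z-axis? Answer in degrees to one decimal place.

θ ≈ 150.0°

For an f orbital, l = 3.
|L|² = l(l+1)ℏ² = 12ℏ², so |L| = 2√3 ℏ.
L_z = m_l ℏ = −3ℏ.
cos θ = L_z/|L| = -3/√12, so θ ≈ 150.0°.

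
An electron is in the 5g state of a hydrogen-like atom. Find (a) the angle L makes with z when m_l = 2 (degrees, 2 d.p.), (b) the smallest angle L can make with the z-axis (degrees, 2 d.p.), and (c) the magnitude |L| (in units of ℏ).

θ(m_l=2) ≈ 63.43°; θ_min ≈ 26.57°; |L| = 2√5 ℏ ≈ 4.472ℏ

5g means n = 5, l = 4.
For m_l = 2: cos θ = 2/√20, θ ≈ 63.43°.
cos θ_min = 4/√20, so θ_min ≈ 26.57°.
|L| = ℏ√(4·5) = 2√5 ℏ ≈ 4.472ℏ.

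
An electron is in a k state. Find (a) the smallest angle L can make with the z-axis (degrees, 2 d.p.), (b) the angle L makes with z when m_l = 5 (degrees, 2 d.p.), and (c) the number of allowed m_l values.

θ_min ≈ 20.70°; θ(m_l=5) ≈ 48.08°; 15 values

For a k orbital, l = 7.
cos θ_min = 7/√56, so θ_min ≈ 20.70°.
For m_l = 5: cos θ = 5/√56, θ ≈ 48.08°.
There are 2l+1 = 15 values of m_l.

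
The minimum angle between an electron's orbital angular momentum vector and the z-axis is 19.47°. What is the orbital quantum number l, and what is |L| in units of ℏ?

l = 8, |L| = 6√2 ℏ ≈ 8.485ℏ

cos²θ_min = l/(l+1) = 0.8889.
l = cos²θ/sin²θ ≈ 8.
Then |L| = ℏ√(8·9) = 6√2 ℏ.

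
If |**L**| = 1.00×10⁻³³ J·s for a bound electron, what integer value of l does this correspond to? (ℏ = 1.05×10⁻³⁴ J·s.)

In units of ℏ, |L| ≈ 9.524.
l(l+1) ≈ 9.524² ≈ 90.70, so l = 9.

l = 9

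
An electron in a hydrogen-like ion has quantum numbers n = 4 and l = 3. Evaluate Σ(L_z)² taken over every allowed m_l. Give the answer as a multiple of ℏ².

Σ(L_z)² = 28 ℏ²

m_l ∈ {-3, -2, -1, 0, 1, 2, 3}.
Σ m_l² = 2·(1 + 4 + 9) = 28.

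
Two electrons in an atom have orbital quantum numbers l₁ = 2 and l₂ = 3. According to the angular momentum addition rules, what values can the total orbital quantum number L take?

L = 1, 2, 3, 4, 5

L runs from |2 − 3| = 1 to 2 + 3 = 5.
So L can be 1, 2, 3, 4, 5.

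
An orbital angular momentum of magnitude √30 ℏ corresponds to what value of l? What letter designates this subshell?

(|L|/ℏ)² = l(l+1) = 30.
Solving: l = 5.

l = 5 (h orbital)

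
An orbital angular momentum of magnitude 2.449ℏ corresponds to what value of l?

Since |L|² = l(l+1)ℏ², l(l+1) = 6.
The positive root is l = 2.

l = 2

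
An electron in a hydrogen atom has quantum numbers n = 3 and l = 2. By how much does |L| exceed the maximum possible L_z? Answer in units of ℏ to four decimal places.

|L| = √6 ℏ ≈ 2.4495ℏ, while L_z,max = lℏ = 2ℏ.
The difference is (√6 − 2)ℏ ≈ 0.4495ℏ.

|L| − L_z,max ≈ 0.4495ℏ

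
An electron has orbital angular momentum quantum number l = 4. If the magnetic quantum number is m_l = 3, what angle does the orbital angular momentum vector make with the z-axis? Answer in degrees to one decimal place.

|L|² = l(l+1)ℏ² = 20ℏ², so |L| = 2√5 ℏ.
L_z = m_l ℏ = 3ℏ.
cos θ = L_z/|L| = 3/√20, so θ ≈ 47.9°.

θ ≈ 47.9°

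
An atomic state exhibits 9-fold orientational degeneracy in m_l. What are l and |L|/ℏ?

Since there are 2l+1 = 9 values of m_l, l = 4.
Then |L| = √(l(l+1)) ℏ = 2√5 ℏ.

l = 4, |L| = 2√5 ℏ ≈ 4.472ℏ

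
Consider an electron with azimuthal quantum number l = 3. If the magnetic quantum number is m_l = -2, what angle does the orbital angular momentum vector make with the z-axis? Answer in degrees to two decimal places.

θ ≈ 125.26°

|L|² = l(l+1)ℏ² = 12ℏ², so |L| = 2√3 ℏ.
L_z = m_l ℏ = −2ℏ.
cos θ = L_z/|L| = -2/√12, so θ ≈ 125.26°.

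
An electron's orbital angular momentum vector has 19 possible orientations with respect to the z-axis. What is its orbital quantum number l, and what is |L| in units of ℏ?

l = 9, |L| = 3√10 ℏ ≈ 9.487ℏ

2l + 1 = 19 ⇒ l = 9.
Then |L| = √(l(l+1)) ℏ = 3√10 ℏ.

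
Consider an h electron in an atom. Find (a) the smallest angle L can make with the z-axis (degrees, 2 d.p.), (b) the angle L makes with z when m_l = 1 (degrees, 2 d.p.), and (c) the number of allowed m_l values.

θ_min ≈ 24.09°; θ(m_l=1) ≈ 79.48°; 11 values

An h state has l = 5.
cos θ_min = 5/√30, so θ_min ≈ 24.09°.
For m_l = 1: cos θ = 1/√30, θ ≈ 79.48°.
There are 2l+1 = 11 values of m_l.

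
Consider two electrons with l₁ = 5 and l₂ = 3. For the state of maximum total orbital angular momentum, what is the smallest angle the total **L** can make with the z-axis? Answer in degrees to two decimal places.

Angular momentum addition gives L = |l₁ − l₂|, …, l₁ + l₂.
So L can be 2, 3, 4, 5, 6, 7, 8.
The maximum is L = 8, with |L_tot| = ℏ√(8·9) = 6√2 ℏ.
The minimum angle with z is arccos(8/√72) ≈ 19.47°.

θ_min ≈ 19.47°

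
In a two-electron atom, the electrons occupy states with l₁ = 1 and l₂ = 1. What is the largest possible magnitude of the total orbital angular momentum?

|L_tot|_max = √6 ℏ ≈ 2.449ℏ

By the triangle rule, |l₁ − l₂| ≤ L ≤ l₁ + l₂.
L ∈ {0, 1, 2}.
The largest magnitude corresponds to L = 2: |L_tot| = ℏ√(2·3) = √6 ℏ.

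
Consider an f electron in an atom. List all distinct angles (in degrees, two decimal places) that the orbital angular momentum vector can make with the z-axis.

θ ∈ {30.00°, 54.74°, 73.22°, 90.00°, 106.78°, 125.26°, 150.00°}

The letter f corresponds to l = 3.
|L| = √(l(l+1)) ℏ = 2√3 ℏ.
cos θ = m_l/√12 for each m_l ∈ {-3, -2, -1, 0, 1, 2, 3}.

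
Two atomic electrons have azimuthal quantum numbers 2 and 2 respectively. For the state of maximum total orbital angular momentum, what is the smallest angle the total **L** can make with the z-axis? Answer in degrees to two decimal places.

θ_min ≈ 26.57°

Angular momentum addition gives L = |l₁ − l₂|, …, l₁ + l₂.
Allowed values: L = 0, 1, 2, 3, 4.
The maximum is L = 4, with |L_tot| = ℏ√(4·5) = 2√5 ℏ.
The minimum angle with z is arccos(4/√20) ≈ 26.57°.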